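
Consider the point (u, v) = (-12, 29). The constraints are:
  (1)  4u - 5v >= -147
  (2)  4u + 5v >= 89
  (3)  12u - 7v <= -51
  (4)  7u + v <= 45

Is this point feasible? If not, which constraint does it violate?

not feasible — violates (1)

Constraint (1): 4u - 5v = -193, which is not ≥ -147. All other constraints are satisfied.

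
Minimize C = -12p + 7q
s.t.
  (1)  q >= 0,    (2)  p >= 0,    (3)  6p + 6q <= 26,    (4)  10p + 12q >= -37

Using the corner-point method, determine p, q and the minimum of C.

p = 13/3, q = 0, minimum C = -52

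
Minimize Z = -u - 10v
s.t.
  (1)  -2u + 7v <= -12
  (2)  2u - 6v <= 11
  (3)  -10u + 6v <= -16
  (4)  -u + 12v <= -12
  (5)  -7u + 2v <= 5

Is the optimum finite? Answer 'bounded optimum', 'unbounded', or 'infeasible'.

bounded optimum

Vertices and Z = -u - 10v:
  (5/2, -1) → Z = 15/2
  (20/29, -44/29) → Z = 420/29
  (5/8, -13/8) → Z = 125/8
The feasible region has finitely many vertices and no improving ray; the minimum is 15/2 at (5/2, -1).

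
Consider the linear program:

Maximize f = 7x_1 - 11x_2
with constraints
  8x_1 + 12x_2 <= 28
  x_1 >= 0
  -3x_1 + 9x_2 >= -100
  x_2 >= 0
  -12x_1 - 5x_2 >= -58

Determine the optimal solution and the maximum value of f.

x_1 = 7/2, x_2 = 0, maximum f = 49/2

The optimum lies where 8x_1 + 12x_2 = 28 and x_2 = 0.
Solving simultaneously gives x_1 = 7/2, x_2 = 0.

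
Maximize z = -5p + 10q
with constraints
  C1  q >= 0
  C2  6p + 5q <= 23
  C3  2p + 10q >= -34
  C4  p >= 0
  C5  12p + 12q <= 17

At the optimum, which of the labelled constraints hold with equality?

C4 and C5

Feasible corners and z = -5p + 10q:
  (0, 0) → z = 0
  (17/12, 0) → z = -85/12
  (0, 17/12) → z = 85/6

The maximum is at (0, 17/12). Substituting into each constraint, equality holds for C4 and C5; the remaining constraints have slack.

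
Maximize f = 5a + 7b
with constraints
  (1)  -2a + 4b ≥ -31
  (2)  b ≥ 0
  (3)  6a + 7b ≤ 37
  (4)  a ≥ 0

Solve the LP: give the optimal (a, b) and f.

a = 0, b = 37/7, maximum f = 37

Extreme points and f = 5a + 7b:
  (37/6, 0) → f = 185/6
  (0, 0) → f = 0
  (0, 37/7) → f = 37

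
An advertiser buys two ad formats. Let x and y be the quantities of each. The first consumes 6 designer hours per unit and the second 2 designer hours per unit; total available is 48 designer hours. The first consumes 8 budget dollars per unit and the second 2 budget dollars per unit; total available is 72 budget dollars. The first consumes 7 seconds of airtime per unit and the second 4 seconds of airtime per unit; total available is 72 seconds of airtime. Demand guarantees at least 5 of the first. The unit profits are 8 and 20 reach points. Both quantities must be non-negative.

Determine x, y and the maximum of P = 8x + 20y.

x = 5, y = 9, maximum P = 220

Extreme points and P = 8x + 20y:
  (8, 0) → P = 64
  (5, 0) → P = 40
  (5, 9) → P = 220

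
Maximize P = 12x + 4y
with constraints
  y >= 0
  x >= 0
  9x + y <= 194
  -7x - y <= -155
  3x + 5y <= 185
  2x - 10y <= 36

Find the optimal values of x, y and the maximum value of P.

x = 785/42, y = 361/14, maximum P = 2292/7

Vertices and P = 12x + 4y:
  (39/2, 37/2) → P = 308
  (785/42, 361/14) → P = 2292/7
  (295/16, 415/16) → P = 325

The optimum lies where 9x + y = 194 and 3x + 5y = 185.
Solving simultaneously gives x = 785/42, y = 361/14.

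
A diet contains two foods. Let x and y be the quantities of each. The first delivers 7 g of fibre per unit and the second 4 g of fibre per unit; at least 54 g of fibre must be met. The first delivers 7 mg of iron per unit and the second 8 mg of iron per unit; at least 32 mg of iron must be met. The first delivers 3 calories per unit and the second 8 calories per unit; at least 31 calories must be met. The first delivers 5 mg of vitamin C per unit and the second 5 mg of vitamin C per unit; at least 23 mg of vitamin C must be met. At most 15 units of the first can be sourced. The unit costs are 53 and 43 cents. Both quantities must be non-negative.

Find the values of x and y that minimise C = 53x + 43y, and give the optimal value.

Extreme points and C = 53x + 43y:
  (0, 27/2) → C = 1161/2
  (31/3, 0) → C = 1643/3
  (15, 0) → C = 795
  (7, 5/4) → C = 1699/4
The feasible region is unbounded (it extends along (0, 1)), but C strictly increases along every unbounded feasible direction, so there is no improving ray and the minimum is attained at a vertex.

x = 7, y = 5/4, minimum C = 1699/4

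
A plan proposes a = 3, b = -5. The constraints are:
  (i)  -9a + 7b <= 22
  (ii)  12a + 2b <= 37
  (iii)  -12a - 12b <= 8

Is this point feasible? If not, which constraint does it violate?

not feasible — violates (iii)

Constraint (iii): -12a - 12b = 24, which is not ≤ 8. All other constraints are satisfied.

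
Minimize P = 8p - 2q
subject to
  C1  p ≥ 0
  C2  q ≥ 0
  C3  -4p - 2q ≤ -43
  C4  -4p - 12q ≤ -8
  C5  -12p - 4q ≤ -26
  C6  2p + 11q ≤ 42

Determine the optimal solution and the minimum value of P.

Feasible corners and P = 8p - 2q:
  (43/4, 0) → P = 86
  (21, 0) → P = 168
  (389/40, 41/20) → P = 737/10

p = 389/40, q = 41/20, minimum P = 737/10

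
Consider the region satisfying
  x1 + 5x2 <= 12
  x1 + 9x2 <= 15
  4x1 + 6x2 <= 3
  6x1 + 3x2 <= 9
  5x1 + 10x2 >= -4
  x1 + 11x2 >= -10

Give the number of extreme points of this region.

Intersecting each pair of boundary lines and keeping only the points that satisfy every inequality leaves:
  (-21/10, 19/10)
  (-186/35, 79/35)
  (15/8, -3/4)
  (43/21, -23/21)
  (56/45, -46/45)

5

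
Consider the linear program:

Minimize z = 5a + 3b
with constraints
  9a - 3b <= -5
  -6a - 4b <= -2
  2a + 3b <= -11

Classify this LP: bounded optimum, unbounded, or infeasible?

The boundaries 9a - 3b = -5 and -6a - 4b = -2 meet at (-7/27, 8/9), but that point violates 2a + 3b ≤ -11. Every candidate vertex is excluded by some other constraint, so the feasible region is empty.

infeasible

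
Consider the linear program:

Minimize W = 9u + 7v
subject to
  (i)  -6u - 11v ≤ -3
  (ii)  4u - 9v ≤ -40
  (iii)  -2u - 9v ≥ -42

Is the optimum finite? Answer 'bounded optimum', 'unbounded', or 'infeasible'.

Feasible corners and W = 9u + 7v:
  (-59/14, 18/7) → W = -279/14
  (-435/32, 123/16) → W = -2193/32
  (1/3, 124/27) → W = 949/27
The feasible region has finitely many vertices and no improving ray; the minimum is -2193/32 at (-435/32, 123/16).

bounded optimum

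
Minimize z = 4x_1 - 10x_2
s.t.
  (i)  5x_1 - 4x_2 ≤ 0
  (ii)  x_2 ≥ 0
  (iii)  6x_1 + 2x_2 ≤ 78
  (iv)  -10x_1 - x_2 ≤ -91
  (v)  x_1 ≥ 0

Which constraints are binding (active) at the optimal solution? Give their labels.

(iii) and (iv)

Vertices and z = 4x_1 - 10x_2:
  (156/17, 195/17) → z = -78
  (364/45, 91/9) → z = -3094/45
  (52/7, 117/7) → z = -962/7

The minimum is at (52/7, 117/7). Substituting into each constraint, equality holds for (iii) and (iv); the remaining constraints have slack.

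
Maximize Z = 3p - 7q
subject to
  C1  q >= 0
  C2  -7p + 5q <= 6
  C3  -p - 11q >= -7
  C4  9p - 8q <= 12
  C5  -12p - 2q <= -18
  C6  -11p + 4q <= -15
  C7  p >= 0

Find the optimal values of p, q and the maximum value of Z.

p = 28/19, q = 3/19, maximum Z = 63/19

The binding constraints are 9p - 8q = 12 and -12p - 2q = -18.
Solving simultaneously gives p = 28/19, q = 3/19.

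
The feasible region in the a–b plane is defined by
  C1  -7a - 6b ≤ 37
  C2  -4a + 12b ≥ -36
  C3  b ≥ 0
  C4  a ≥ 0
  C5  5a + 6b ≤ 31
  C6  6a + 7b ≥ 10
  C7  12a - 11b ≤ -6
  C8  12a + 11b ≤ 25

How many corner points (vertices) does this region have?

Intersecting each pair of boundary lines and keeping only the points that satisfy every inequality leaves:
  (0, 10/7)
  (0, 25/11)
  (34/75, 26/25)
  (19/24, 31/22)

4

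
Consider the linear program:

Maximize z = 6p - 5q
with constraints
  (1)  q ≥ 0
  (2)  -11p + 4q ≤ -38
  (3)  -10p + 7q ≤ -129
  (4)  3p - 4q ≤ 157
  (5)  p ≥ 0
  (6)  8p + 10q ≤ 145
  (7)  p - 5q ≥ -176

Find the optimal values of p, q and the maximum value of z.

Corner points and z = 6p - 5q:
  (129/10, 0) → z = 387/5
  (145/8, 0) → z = 435/4
  (2305/156, 209/78) → z = 2935/39

At the optimal vertex, q = 0 and 8p + 10q = 145.
Solving simultaneously gives p = 145/8, q = 0.

p = 145/8, q = 0, maximum z = 435/4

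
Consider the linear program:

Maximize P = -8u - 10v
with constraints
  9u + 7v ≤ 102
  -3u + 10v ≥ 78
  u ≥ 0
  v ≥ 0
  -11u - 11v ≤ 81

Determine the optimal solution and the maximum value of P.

Feasible corners and P = -8u - 10v:
  (158/37, 336/37) → P = -4624/37
  (0, 102/7) → P = -1020/7
  (0, 39/5) → P = -78

At the optimal vertex, -3u + 10v = 78 and u = 0.
Solving simultaneously gives u = 0, v = 39/5.

u = 0, v = 39/5, maximum P = -78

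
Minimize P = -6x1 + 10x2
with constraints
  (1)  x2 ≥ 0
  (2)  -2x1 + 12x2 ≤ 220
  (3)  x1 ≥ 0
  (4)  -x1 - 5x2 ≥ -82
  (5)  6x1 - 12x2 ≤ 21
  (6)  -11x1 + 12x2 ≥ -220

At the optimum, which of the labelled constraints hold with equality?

(4) and (5)

Feasible corners and P = -6x1 + 10x2:
  (0, 0) → P = 0
  (7/2, 0) → P = -21
  (0, 82/5) → P = 164
  (363/14, 157/14) → P = -304/7

The minimum is at (363/14, 157/14). Substituting into each constraint, equality holds for (4) and (5); the remaining constraints have slack.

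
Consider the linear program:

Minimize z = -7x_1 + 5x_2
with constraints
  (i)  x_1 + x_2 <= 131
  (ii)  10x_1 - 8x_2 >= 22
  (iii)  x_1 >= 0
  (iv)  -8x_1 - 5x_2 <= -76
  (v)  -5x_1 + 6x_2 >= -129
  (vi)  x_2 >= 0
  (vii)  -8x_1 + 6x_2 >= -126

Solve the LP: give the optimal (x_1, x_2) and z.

Feasible corners and z = -7x_1 + 5x_2:
  (535/9, 644/9) → z = -175/3
  (456/7, 461/7) → z = -887/7
  (359/57, 292/57) → z = -351/19
  (19/2, 0) → z = -133/2
  (63/4, 0) → z = -441/4

x_1 = 456/7, x_2 = 461/7, minimum z = -887/7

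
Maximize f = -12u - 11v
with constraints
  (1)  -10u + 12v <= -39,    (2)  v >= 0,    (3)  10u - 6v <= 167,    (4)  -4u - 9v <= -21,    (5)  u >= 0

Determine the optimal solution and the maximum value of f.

Extreme points and f = -12u - 11v:
  (59/2, 64/3) → f = -1766/3
  (201/46, 9/23) → f = -1305/23
  (167/10, 0) → f = -1002/5
  (21/4, 0) → f = -63

u = 201/46, v = 9/23, maximum f = -1305/23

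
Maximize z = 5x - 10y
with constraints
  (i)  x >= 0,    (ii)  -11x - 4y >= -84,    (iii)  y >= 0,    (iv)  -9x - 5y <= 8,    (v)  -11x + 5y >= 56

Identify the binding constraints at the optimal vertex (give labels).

(i) and (v)

Feasible corners and z = 5x - 10y:
  (0, 21) → z = -210
  (0, 56/5) → z = -112
  (196/99, 140/9) → z = -14420/99

The maximum is at (0, 56/5). Substituting into each constraint, equality holds for (i) and (v); the remaining constraints have slack.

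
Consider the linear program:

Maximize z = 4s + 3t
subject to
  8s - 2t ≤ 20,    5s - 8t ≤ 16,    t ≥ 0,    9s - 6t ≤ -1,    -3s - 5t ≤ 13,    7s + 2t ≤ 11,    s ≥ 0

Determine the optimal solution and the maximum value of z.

Feasible corners and z = 4s + 3t:
  (16/15, 53/30) → z = 287/30
  (0, 1/6) → z = 1/2
  (0, 11/2) → z = 33/2

s = 0, t = 11/2, maximum z = 33/2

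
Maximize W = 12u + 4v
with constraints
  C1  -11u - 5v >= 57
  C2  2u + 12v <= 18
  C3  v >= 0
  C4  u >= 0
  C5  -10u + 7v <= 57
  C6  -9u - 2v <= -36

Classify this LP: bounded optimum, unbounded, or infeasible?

The boundaries -11u - 5v = 57 and -9u - 2v = -36 meet at (294/23, -909/23), but that point violates v ≥ 0. Every candidate vertex is excluded by some other constraint, so the feasible region is empty.

infeasible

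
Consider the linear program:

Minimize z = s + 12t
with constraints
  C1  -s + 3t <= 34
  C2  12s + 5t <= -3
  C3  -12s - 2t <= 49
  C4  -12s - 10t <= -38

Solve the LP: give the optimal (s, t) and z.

s = -11/3, t = 41/5, minimum z = 1421/15

Feasible corners and z = s + 12t:
  (-179/41, 405/41) → z = 4681/41
  (-113/23, 223/23) → z = 2563/23
  (-11/3, 41/5) → z = 1421/15

The optimum lies where 12s + 5t = -3 and -12s - 10t = -38.
Solving simultaneously gives s = -11/3, t = 41/5.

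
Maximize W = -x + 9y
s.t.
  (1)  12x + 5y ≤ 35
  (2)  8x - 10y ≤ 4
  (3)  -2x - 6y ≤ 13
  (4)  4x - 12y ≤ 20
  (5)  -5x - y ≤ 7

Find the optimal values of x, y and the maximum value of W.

x = -70/13, y = 259/13, maximum W = 2401/13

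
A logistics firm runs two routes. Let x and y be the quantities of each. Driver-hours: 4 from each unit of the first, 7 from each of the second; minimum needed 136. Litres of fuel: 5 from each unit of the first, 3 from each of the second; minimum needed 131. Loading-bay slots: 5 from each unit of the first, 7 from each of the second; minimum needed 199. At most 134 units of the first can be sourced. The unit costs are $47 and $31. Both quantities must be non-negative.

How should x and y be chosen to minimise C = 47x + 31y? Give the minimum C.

x = 16, y = 17, minimum C = 1279

Extreme points and C = 47x + 31y:
  (0, 131/3) → C = 4061/3
  (199/5, 0) → C = 9353/5
  (134, 0) → C = 6298
  (16, 17) → C = 1279
The feasible region is unbounded (it extends along (0, 1)), but C strictly increases along every unbounded feasible direction, so there is no improving ray and the minimum is attained at a vertex.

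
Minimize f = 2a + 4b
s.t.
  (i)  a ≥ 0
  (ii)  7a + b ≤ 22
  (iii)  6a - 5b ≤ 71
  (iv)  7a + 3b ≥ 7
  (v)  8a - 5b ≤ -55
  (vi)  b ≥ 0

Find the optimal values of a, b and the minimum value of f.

a = 0, b = 11, minimum f = 44

Vertices and f = 2a + 4b:
  (0, 22) → f = 88
  (0, 11) → f = 44
  (55/43, 561/43) → f = 2354/43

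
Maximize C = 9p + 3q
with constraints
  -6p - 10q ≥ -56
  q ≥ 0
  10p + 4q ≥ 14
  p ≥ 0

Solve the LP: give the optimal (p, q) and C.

Vertices and C = 9p + 3q:
  (28/3, 0) → C = 84
  (0, 28/5) → C = 84/5
  (7/5, 0) → C = 63/5
  (0, 7/2) → C = 21/2

p = 28/3, q = 0, maximum C = 84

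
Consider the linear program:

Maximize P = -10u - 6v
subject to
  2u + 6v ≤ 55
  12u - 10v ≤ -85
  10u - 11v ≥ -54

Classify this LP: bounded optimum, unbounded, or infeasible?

unbounded

From the feasible point (-395/32, -101/16), moving in the direction (-10, -12) keeps every constraint satisfied while P increases without bound.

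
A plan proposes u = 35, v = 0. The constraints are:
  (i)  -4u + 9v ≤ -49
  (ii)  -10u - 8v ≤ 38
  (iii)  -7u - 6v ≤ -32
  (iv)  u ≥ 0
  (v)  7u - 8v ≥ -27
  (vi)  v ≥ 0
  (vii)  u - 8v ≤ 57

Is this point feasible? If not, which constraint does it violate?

feasible

(i): -140 ≤ -49 ✓
(ii): -350 ≤ 38 ✓
(iii): -245 ≤ -32 ✓
(iv): 35 ≥ 0 ✓
(v): 245 ≥ -27 ✓
(vi): 0 ≥ 0 ✓
(vii): 35 ≤ 57 ✓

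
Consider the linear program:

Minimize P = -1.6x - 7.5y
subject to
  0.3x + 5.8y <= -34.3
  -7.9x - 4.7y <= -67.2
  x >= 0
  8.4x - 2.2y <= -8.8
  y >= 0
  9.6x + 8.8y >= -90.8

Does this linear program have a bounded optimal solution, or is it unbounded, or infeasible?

The boundaries -7.9x - 4.7y = -67.2 and x = 0 meet at (0, 672/47), but that point violates 0.3x + 5.8y ≤ -34.3. Every candidate vertex is excluded by some other constraint, so the feasible region is empty.

infeasible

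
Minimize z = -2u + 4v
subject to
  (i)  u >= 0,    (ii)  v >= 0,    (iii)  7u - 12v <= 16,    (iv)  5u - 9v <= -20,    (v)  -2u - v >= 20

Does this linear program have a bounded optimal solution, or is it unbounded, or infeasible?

The boundaries u = 0 and 5u - 9v = -20 meet at (0, 20/9), but that point violates -2u - v ≥ 20. Every candidate vertex is excluded by some other constraint, so the feasible region is empty.

infeasible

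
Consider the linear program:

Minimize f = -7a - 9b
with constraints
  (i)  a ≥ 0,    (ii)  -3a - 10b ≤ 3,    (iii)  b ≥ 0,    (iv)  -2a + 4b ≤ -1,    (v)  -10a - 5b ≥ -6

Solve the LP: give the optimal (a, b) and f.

Feasible corners and f = -7a - 9b:
  (1/2, 0) → f = -7/2
  (3/5, 0) → f = -21/5
  (29/50, 1/25) → f = -221/50

The binding constraints are -2a + 4b = -1 and -10a - 5b = -6.
Solving simultaneously gives a = 29/50, b = 1/25.

a = 29/50, b = 1/25, minimum f = -221/50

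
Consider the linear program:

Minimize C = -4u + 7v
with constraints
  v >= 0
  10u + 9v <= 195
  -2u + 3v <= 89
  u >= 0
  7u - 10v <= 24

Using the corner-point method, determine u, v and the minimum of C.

Corner points and C = -4u + 7v:
  (0, 0) → C = 0
  (24/7, 0) → C = -96/7
  (0, 65/3) → C = 455/3
  (2166/163, 1125/163) → C = -789/163

u = 24/7, v = 0, minimum C = -96/7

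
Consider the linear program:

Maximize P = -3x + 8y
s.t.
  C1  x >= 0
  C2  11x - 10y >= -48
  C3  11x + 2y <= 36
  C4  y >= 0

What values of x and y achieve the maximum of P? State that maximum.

Vertices and P = -3x + 8y:
  (0, 24/5) → P = 192/5
  (0, 0) → P = 0
  (2, 7) → P = 50
  (36/11, 0) → P = -108/11

x = 2, y = 7, maximum P = 50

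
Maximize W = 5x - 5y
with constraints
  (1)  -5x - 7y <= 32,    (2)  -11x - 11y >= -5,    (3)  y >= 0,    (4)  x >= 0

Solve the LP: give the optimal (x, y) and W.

Feasible corners and W = 5x - 5y:
  (5/11, 0) → W = 25/11
  (0, 5/11) → W = -25/11
  (0, 0) → W = 0

x = 5/11, y = 0, maximum W = 25/11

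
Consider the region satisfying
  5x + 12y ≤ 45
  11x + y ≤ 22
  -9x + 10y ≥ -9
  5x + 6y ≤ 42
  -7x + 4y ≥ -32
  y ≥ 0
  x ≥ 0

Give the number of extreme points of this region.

5

Of the 21 pairwise boundary intersections, those satisfying every inequality are:
  (219/127, 385/127)
  (0, 15/4)
  (229/119, 99/119)
  (1, 0)
  (0, 0)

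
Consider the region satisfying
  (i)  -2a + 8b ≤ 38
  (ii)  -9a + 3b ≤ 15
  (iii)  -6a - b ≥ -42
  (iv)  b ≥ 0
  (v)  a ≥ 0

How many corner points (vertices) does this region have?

Intersecting each pair of boundary lines and keeping only the points that satisfy every inequality leaves:
  (149/25, 156/25)
  (0, 19/4)
  (7, 0)
  (0, 0)

4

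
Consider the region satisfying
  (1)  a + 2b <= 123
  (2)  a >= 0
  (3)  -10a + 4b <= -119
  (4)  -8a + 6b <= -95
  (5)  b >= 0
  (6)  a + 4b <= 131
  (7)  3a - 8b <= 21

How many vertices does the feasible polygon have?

3

Of the 21 pairwise boundary intersections, those satisfying every inequality are:
  (583/19, 953/38)
  (317/23, 117/46)
  (283/5, 93/5)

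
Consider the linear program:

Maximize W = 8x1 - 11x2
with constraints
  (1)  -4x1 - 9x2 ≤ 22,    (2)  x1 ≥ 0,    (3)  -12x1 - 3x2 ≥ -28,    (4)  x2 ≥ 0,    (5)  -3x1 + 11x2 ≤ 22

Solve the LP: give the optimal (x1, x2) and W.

Corner points and W = 8x1 - 11x2:
  (0, 0) → W = 0
  (0, 2) → W = -22
  (7/3, 0) → W = 56/3
  (242/141, 116/47) → W = -1892/141

The binding constraints are -12x1 - 3x2 = -28 and x2 = 0.
Solving simultaneously gives x1 = 7/3, x2 = 0.

x1 = 7/3, x2 = 0, maximum W = 56/3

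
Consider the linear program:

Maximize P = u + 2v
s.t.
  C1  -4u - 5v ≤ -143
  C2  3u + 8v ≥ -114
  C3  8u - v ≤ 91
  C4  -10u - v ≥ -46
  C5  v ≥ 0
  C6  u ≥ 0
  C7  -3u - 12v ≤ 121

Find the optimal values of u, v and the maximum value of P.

Corner points and P = u + 2v:
  (87/46, 623/23) → P = 2579/46
  (0, 143/5) → P = 286/5
  (0, 46) → P = 92

The binding constraints are -10u - v = -46 and u = 0.
Solving simultaneously gives u = 0, v = 46.

u = 0, v = 46, maximum P = 92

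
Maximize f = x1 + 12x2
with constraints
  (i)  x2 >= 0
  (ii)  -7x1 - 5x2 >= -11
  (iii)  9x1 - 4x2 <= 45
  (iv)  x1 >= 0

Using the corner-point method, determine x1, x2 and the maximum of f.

The binding constraints are -7x1 - 5x2 = -11 and x1 = 0.
Solving simultaneously gives x1 = 0, x2 = 11/5.

x1 = 0, x2 = 11/5, maximum f = 132/5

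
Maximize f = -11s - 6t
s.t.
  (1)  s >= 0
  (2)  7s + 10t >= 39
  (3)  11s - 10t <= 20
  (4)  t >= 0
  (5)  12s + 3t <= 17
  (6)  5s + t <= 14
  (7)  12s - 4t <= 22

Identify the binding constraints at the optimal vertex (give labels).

Corner points and f = -11s - 6t:
  (0, 39/10) → f = -117/5
  (0, 17/3) → f = -34
  (53/99, 349/99) → f = -2677/99

The maximum is at (0, 39/10). Substituting into each constraint, equality holds for (1) and (2); the remaining constraints have slack.

(1) and (2)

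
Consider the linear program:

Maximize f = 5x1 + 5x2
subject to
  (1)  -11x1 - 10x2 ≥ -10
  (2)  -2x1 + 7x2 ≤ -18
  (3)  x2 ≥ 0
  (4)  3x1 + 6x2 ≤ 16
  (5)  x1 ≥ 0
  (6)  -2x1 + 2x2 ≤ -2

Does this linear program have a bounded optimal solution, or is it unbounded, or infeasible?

The boundaries -11x1 - 10x2 = -10 and -2x1 + 7x2 = -18 meet at (250/97, -178/97), but that point violates x2 ≥ 0. Every candidate vertex is excluded by some other constraint, so the feasible region is empty.

infeasible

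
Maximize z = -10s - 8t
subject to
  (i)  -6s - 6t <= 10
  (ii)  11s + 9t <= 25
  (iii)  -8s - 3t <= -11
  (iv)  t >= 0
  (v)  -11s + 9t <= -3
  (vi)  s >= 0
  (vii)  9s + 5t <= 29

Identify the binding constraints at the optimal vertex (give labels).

Vertices and z = -10s - 8t:
  (25/11, 0) → z = -250/11
  (14/11, 11/9) → z = -2228/99
  (11/8, 0) → z = -55/4
  (36/35, 97/105) → z = -1856/105

The maximum is at (11/8, 0). Substituting into each constraint, equality holds for (iii) and (iv); the remaining constraints have slack.

(iii) and (iv)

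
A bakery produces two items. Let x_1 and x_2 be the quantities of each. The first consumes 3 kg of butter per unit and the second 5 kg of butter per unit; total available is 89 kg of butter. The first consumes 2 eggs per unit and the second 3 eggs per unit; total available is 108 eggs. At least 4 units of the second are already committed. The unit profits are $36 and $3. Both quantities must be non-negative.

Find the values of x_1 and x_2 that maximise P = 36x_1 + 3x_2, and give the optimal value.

x_1 = 23, x_2 = 4, maximum P = 840

Corner points and P = 36x_1 + 3x_2:
  (0, 89/5) → P = 267/5
  (0, 4) → P = 12
  (23, 4) → P = 840

The binding constraints are 3x_1 + 5x_2 = 89 and x_2 = 4.
Solving simultaneously gives x_1 = 23, x_2 = 4.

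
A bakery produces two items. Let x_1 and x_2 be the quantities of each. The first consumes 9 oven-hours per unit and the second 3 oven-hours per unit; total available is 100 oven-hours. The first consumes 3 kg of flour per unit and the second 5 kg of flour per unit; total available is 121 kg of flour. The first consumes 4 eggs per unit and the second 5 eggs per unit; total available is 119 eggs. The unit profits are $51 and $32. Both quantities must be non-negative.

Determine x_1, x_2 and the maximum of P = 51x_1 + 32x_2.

Corner points and P = 51x_1 + 32x_2:
  (0, 0) → P = 0
  (0, 119/5) → P = 3808/5
  (100/9, 0) → P = 1700/3
  (13/3, 61/3) → P = 2615/3

The optimum lies where 9x_1 + 3x_2 = 100 and 4x_1 + 5x_2 = 119.
Solving simultaneously gives x_1 = 13/3, x_2 = 61/3.

x_1 = 13/3, x_2 = 61/3, maximum P = 2615/3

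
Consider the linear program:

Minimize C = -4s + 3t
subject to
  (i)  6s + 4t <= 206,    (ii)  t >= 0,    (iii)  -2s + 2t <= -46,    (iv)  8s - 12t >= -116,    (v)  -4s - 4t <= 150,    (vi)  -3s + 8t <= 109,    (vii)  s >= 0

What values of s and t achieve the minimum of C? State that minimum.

Feasible corners and C = -4s + 3t:
  (103/3, 0) → C = -412/3
  (149/5, 34/5) → C = -494/5
  (23, 0) → C = -92

The binding constraints are 6s + 4t = 206 and t = 0.
Solving simultaneously gives s = 103/3, t = 0.

s = 103/3, t = 0, minimum C = -412/3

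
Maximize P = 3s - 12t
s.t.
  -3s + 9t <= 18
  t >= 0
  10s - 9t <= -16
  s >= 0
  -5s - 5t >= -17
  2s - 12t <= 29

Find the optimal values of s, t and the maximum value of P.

s = 0, t = 16/9, maximum P = -64/3

The binding constraints are 10s - 9t = -16 and s = 0.
Solving simultaneously gives s = 0, t = 16/9.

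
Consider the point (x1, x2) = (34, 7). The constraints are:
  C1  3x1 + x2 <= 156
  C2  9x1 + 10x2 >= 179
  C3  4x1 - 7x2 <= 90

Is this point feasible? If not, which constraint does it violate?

C1: 109 ≤ 156 ✓
C2: 376 ≥ 179 ✓
C3: 87 ≤ 90 ✓

feasible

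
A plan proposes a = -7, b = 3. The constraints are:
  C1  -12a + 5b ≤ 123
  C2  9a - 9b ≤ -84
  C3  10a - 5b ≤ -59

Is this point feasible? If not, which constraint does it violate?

feasible

C1: 99 ≤ 123 ✓
C2: -90 ≤ -84 ✓
C3: -85 ≤ -59 ✓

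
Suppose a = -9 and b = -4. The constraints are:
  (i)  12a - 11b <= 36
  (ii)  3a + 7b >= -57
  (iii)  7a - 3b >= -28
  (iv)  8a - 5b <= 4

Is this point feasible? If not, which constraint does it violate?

Constraint (iii): 7a - 3b = -51, which is not ≥ -28. All other constraints are satisfied.

not feasible — violates (iii)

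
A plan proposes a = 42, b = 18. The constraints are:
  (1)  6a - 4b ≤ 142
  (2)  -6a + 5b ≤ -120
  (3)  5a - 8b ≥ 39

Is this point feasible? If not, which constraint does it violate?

Constraint (1): 6a - 4b = 180, which is not ≤ 142. All other constraints are satisfied.

not feasible — violates (1)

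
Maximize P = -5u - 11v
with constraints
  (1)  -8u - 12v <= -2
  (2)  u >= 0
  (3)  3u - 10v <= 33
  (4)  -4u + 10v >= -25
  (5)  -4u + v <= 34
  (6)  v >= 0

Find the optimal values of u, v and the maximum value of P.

Corner points and P = -5u - 11v:
  (0, 1/6) → P = -11/6
  (1/4, 0) → P = -5/4
  (0, 34) → P = -374
  (25/4, 0) → P = -125/4
The feasible region is unbounded (it extends along (5, 2), (1, 4)), but P strictly decreases along every unbounded feasible direction, so there is no improving ray and the maximum is attained at a vertex.

The binding constraints are -8u - 12v = -2 and v = 0.
Solving simultaneously gives u = 1/4, v = 0.

u = 1/4, v = 0, maximum P = -5/4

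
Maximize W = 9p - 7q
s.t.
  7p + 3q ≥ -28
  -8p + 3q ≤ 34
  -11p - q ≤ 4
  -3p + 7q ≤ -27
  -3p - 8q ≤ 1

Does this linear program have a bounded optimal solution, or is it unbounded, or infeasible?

From the feasible point (209/45, -28/15), moving in the direction (8, -3) keeps every constraint satisfied while W increases without bound.

unbounded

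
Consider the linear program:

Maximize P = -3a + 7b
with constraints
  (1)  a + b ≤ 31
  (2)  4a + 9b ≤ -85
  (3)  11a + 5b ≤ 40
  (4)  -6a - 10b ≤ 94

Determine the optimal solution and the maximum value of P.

Vertices and P = -3a + 7b:
  (785/79, -1095/79) → P = -10020/79
  (2/7, -67/7) → P = -475/7
  (87/8, -637/40) → P = -1441/10

At the optimal vertex, 4a + 9b = -85 and -6a - 10b = 94.
Solving simultaneously gives a = 2/7, b = -67/7.

a = 2/7, b = -67/7, maximum P = -475/7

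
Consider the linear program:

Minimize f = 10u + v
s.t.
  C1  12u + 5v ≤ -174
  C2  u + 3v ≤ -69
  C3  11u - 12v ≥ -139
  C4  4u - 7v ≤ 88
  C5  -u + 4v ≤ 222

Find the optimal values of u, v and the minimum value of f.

u = -2029/29, v = -1524/29, minimum f = -21814/29

Feasible corners and f = 10u + v:
  (-83/3, -124/9) → f = -2614/9
  (-219/19, -364/19) → f = -2554/19
  (-2029/29, -1524/29) → f = -21814/29

At the optimal vertex, 11u - 12v = -139 and 4u - 7v = 88.
Solving simultaneously gives u = -2029/29, v = -1524/29.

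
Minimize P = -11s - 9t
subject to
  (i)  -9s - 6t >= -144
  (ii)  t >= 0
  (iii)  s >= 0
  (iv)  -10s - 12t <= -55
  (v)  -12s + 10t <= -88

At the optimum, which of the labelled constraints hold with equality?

(i) and (v)

Feasible corners and P = -11s - 9t:
  (16, 0) → P = -176
  (328/27, 52/9) → P = -5012/27
  (22/3, 0) → P = -242/3

The minimum is at (328/27, 52/9). Substituting into each constraint, equality holds for (i) and (v); the remaining constraints have slack.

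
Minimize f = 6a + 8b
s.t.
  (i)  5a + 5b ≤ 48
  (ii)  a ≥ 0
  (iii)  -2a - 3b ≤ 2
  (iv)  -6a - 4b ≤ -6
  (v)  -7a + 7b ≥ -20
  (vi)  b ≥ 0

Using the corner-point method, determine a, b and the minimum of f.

a = 1, b = 0, minimum f = 6

Vertices and f = 6a + 8b:
  (0, 48/5) → f = 384/5
  (218/35, 118/35) → f = 2252/35
  (0, 3/2) → f = 12
  (1, 0) → f = 6
  (20/7, 0) → f = 120/7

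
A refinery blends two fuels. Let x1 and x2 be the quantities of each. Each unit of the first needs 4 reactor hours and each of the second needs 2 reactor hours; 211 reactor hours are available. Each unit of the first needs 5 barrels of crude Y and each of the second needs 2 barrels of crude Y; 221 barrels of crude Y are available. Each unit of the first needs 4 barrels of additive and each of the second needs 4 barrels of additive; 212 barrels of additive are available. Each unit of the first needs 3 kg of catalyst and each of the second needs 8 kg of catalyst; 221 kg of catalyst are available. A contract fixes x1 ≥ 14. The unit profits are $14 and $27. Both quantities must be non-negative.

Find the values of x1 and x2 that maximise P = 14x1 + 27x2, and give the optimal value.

Corner points and P = 14x1 + 27x2:
  (221/5, 0) → P = 3094/5
  (14, 0) → P = 196
  (39, 13) → P = 897
  (14, 179/8) → P = 6401/8

The binding constraints are 5x1 + 2x2 = 221 and 3x1 + 8x2 = 221.
Solving simultaneously gives x1 = 39, x2 = 13.

x1 = 39, x2 = 13, maximum P = 897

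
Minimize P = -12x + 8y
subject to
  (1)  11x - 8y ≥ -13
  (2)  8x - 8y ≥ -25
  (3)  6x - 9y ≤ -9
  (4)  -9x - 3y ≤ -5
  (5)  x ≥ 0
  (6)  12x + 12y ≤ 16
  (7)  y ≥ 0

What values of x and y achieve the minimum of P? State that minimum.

Vertices and P = -12x + 8y:
  (2/11, 37/33) → P = 224/33
  (1/5, 17/15) → P = 20/3
  (1/6, 7/6) → P = 22/3

The binding constraints are 6x - 9y = -9 and 12x + 12y = 16.
Solving simultaneously gives x = 1/5, y = 17/15.

x = 1/5, y = 17/15, minimum P = 20/3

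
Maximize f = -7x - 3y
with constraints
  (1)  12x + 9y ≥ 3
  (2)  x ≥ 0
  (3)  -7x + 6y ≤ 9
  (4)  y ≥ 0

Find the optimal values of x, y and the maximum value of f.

Vertices and f = -7x - 3y:
  (0, 1/3) → f = -1
  (1/4, 0) → f = -7/4
  (0, 3/2) → f = -9/2
The feasible region is unbounded (it extends along (6, 7), (1, 0)), but f strictly decreases along every unbounded feasible direction, so there is no improving ray and the maximum is attained at a vertex.

The binding constraints are 12x + 9y = 3 and x = 0.
Solving simultaneously gives x = 0, y = 1/3.

x = 0, y = 1/3, maximum f = -1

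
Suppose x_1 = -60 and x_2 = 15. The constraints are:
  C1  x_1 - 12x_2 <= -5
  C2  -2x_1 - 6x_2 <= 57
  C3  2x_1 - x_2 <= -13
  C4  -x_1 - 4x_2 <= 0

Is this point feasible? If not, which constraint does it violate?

feasible

C1: -240 ≤ -5 ✓
C2: 30 ≤ 57 ✓
C3: -135 ≤ -13 ✓
C4: 0 ≤ 0 ✓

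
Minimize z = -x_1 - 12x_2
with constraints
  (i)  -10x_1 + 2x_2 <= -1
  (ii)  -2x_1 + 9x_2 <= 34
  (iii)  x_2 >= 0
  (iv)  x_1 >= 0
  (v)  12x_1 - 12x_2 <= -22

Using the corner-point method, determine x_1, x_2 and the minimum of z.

Vertices and z = -x_1 - 12x_2:
  (77/86, 171/43) → z = -4181/86
  (7/12, 29/12) → z = -355/12
  (5/2, 13/3) → z = -109/2

The optimum lies where -2x_1 + 9x_2 = 34 and 12x_1 - 12x_2 = -22.
Solving simultaneously gives x_1 = 5/2, x_2 = 13/3.

x_1 = 5/2, x_2 = 13/3, minimum z = -109/2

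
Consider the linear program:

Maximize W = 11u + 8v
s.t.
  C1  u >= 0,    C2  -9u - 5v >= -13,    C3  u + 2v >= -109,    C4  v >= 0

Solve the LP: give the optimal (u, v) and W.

u = 0, v = 13/5, maximum W = 104/5

At the optimal vertex, u = 0 and -9u - 5v = -13.
Solving simultaneously gives u = 0, v = 13/5.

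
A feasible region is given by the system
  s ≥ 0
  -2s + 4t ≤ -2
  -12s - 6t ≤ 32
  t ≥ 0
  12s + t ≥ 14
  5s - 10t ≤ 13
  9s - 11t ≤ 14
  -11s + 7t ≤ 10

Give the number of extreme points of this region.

4

The feasible vertices (each the meet of two boundaries and inside every other half-plane) are:
  (29/25, 2/25)
  (17/7, 5/7)
  (7/6, 0)
  (14/9, 0)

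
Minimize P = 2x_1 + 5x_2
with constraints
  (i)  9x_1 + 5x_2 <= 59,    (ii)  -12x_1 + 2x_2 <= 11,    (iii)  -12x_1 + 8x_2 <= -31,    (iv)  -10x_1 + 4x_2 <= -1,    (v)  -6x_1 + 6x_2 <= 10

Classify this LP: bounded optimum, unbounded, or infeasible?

unbounded

From the feasible point (19/4, 13/4), moving in the direction (-2, -12) keeps every constraint satisfied while P decreases without bound.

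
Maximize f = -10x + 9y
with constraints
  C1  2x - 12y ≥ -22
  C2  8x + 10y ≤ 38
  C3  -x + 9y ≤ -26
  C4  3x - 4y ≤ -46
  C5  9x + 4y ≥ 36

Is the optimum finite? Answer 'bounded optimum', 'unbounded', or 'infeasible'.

infeasible

The boundaries 2x - 12y = -22 and -x + 9y = -26 meet at (-85, -37/3), but that point violates 9x + 4y ≥ 36. Every candidate vertex is excluded by some other constraint, so the feasible region is empty.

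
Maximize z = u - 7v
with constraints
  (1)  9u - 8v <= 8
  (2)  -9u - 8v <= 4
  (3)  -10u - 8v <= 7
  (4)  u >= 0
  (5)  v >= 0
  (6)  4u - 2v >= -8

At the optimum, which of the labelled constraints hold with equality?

Extreme points and z = u - 7v:
  (8/9, 0) → z = 8/9
  (0, 0) → z = 0
  (0, 4) → z = -28
The feasible region is unbounded (it extends along (1, 2), (8, 9)), but z strictly decreases along every unbounded feasible direction, so there is no improving ray and the maximum is attained at a vertex.

The maximum is at (8/9, 0). Substituting into each constraint, equality holds for (1) and (5); the remaining constraints have slack.

(1) and (5)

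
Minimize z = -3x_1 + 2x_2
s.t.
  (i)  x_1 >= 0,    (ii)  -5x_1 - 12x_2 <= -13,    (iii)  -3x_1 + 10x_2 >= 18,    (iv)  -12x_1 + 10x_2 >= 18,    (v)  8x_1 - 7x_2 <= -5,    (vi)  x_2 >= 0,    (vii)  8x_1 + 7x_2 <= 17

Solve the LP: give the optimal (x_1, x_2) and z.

x_1 = 11/41, x_2 = 87/41, minimum z = 141/41

Feasible corners and z = -3x_1 + 2x_2:
  (0, 9/5) → z = 18/5
  (0, 17/7) → z = 34/7
  (11/41, 87/41) → z = 141/41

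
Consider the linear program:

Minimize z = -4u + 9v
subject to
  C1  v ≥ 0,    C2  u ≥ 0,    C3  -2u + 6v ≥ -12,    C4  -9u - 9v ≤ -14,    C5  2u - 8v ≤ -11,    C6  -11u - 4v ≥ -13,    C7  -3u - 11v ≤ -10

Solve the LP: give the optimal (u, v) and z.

u = 5/8, v = 49/32, minimum z = 361/32

Feasible corners and z = -4u + 9v:
  (0, 14/9) → z = 14
  (0, 13/4) → z = 117/4
  (13/90, 127/90) → z = 1091/90
  (5/8, 49/32) → z = 361/32

The binding constraints are 2u - 8v = -11 and -11u - 4v = -13.
Solving simultaneously gives u = 5/8, v = 49/32.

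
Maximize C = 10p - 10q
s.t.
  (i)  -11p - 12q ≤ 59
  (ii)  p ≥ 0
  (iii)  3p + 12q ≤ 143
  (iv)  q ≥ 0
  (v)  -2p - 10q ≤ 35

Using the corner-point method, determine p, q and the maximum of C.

Extreme points and C = 10p - 10q:
  (0, 143/12) → C = -715/6
  (0, 0) → C = 0
  (143/3, 0) → C = 1430/3

The optimum lies where 3p + 12q = 143 and q = 0.
Solving simultaneously gives p = 143/3, q = 0.

p = 143/3, q = 0, maximum C = 1430/3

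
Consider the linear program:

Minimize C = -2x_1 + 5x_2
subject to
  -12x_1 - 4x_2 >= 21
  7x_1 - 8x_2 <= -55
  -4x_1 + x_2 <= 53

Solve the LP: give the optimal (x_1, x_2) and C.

Vertices and C = -2x_1 + 5x_2:
  (-97/31, 513/124) → C = 3341/124
  (-233/28, 138/7) → C = 1613/14
  (-369/25, -151/25) → C = -17/25

The binding constraints are 7x_1 - 8x_2 = -55 and -4x_1 + x_2 = 53.
Solving simultaneously gives x_1 = -369/25, x_2 = -151/25.

x_1 = -369/25, x_2 = -151/25, minimum C = -17/25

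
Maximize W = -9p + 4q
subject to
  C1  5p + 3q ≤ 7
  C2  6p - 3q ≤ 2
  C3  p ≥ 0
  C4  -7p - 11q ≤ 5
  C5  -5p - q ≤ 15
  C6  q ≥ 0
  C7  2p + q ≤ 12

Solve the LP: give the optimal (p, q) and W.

p = 0, q = 7/3, maximum W = 28/3

Corner points and W = -9p + 4q:
  (9/11, 32/33) → W = -115/33
  (0, 7/3) → W = 28/3
  (1/3, 0) → W = -3
  (0, 0) → W = 0

At the optimal vertex, 5p + 3q = 7 and p = 0.
Solving simultaneously gives p = 0, q = 7/3.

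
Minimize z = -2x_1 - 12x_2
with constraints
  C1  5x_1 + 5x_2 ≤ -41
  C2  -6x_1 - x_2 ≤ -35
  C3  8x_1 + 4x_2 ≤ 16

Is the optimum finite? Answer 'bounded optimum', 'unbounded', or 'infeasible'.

Vertices and z = -2x_1 - 12x_2:
  (216/25, -421/25) → z = 924/5
  (61/5, -102/5) → z = 1102/5
The feasible region has finitely many vertices and no improving ray; the minimum is 924/5 at (216/25, -421/25).

bounded optimum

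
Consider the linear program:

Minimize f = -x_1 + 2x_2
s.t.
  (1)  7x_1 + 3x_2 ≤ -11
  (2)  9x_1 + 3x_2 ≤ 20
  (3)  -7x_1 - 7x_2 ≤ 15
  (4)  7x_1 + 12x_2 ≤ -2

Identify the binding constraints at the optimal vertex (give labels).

(1) and (3)

Corner points and f = -x_1 + 2x_2:
  (-8/7, -1) → f = -6/7
  (-2, 1) → f = 4
  (-166/35, 13/5) → f = 348/35

The minimum is at (-8/7, -1). Substituting into each constraint, equality holds for (1) and (3); the remaining constraints have slack.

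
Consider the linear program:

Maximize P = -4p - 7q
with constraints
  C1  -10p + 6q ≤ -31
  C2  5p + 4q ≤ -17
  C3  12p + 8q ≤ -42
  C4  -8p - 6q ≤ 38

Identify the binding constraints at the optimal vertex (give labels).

C3 and C4

Vertices and P = -4p - 7q:
  (-1/38, -99/19) → P = 695/19
  (-7/18, -157/27) → P = 1141/27
  (13/2, -15) → P = 79

The maximum is at (13/2, -15). Substituting into each constraint, equality holds for C3 and C4; the remaining constraints have slack.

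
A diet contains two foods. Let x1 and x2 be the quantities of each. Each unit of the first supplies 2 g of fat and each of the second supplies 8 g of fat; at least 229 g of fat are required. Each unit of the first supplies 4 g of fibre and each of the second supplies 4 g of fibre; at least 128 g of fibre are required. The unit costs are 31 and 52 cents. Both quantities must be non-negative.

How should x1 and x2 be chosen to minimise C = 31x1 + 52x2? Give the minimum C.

x1 = 9/2, x2 = 55/2, minimum C = 3139/2

The feasible region is unbounded (it extends along (0, 1), (1, 0)), but C strictly increases along every unbounded feasible direction, so there is no improving ray and the minimum is attained at a vertex.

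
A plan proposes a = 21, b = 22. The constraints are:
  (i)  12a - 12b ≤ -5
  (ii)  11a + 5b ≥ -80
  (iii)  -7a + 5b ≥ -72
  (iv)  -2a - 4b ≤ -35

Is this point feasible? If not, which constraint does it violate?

feasible

(i): -12 ≤ -5 ✓
(ii): 341 ≥ -80 ✓
(iii): -37 ≥ -72 ✓
(iv): -130 ≤ -35 ✓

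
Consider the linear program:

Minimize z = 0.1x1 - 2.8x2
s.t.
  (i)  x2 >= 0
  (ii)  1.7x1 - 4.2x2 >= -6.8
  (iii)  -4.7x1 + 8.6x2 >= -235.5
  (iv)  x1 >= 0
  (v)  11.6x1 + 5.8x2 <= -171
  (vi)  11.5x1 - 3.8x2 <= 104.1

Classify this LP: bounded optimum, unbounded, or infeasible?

infeasible

The boundaries x2 = 0 and x1 = 0 meet at (0, 0), but that point violates 11.6x1 + 5.8x2 ≤ -171. Every candidate vertex is excluded by some other constraint, so the feasible region is empty.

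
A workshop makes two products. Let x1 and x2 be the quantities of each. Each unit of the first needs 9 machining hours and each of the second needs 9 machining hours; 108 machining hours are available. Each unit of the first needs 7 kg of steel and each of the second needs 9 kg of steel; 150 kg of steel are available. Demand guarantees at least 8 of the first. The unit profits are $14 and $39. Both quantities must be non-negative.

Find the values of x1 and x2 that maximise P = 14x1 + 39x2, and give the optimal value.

Corner points and P = 14x1 + 39x2:
  (12, 0) → P = 168
  (8, 0) → P = 112
  (8, 4) → P = 268

At the optimal vertex, 9x1 + 9x2 = 108 and x1 = 8.
Solving simultaneously gives x1 = 8, x2 = 4.

x1 = 8, x2 = 4, maximum P = 268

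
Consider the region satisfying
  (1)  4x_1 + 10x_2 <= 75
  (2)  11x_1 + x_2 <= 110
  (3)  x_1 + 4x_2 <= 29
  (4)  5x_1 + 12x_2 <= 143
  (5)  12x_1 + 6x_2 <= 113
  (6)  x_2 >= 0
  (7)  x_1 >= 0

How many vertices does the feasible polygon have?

5

Intersecting each pair of boundary lines and keeping only the points that satisfy every inequality leaves:
  (5/3, 41/6)
  (85/12, 14/3)
  (0, 29/4)
  (113/12, 0)
  (0, 0)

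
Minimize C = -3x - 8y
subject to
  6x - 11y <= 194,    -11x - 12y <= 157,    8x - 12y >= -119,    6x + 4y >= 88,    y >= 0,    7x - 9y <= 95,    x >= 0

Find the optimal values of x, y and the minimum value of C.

x = 737/4, y = 531/4, minimum C = -6459/4

Corner points and C = -3x - 8y:
  (145/26, 709/52) → C = -3271/26
  (737/4, 531/4) → C = -6459/4
  (586/41, 23/41) → C = -1942/41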